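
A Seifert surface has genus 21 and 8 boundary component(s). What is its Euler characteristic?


chi = 2 - 2g - b
= 2 - 2*21 - 8
= 2 - 42 - 8 = -48

-48


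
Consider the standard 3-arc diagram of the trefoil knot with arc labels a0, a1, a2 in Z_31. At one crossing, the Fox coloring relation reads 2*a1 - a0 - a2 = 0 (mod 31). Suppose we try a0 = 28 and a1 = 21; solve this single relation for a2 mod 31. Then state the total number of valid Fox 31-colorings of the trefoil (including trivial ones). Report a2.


Step 1: Apply the given crossing relation 2*a1 - a0 - a2 = 0 (mod 31).
  a2 = 2*a1 - a0 mod 31
  a2 = 2*21 - 28 mod 31
  a2 = 42 - 28 mod 31
  a2 = 14 mod 31 = 14
Step 2: The trefoil has determinant 3.
  Number of Fox p-colorings (p prime) is p^2 if p = 3, else p.
  Since 31 does not divide 3, only trivial (constant) colorings exist.
  (So the trial a0 = 28, a1 = 21 with a0 != a1 does NOT extend to a valid coloring of the whole trefoil: the other two crossing relations require 3*(a1 - a0) = 0 (mod 31), which fails.)
  Total colorings = 31
Step 3: a2 = 14, total Fox 31-colorings = 31

14


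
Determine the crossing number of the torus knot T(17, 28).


For a torus knot T(p, q) with gcd(p,q)=1,
the crossing number is min(p*(q-1), q*(p-1)).
p*(q-1) = 17*27 = 459
q*(p-1) = 28*16 = 448
min(459, 448) = 448

448


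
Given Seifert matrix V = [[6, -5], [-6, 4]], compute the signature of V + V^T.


Step 1: V + V^T = [[12, -11], [-11, 8]]
Step 2: trace = 20, det = -25
Step 3: Discriminant = 20^2 - 4*(-25) = 500
Step 4: Eigenvalues: 21.1803, -1.18034
Step 5: Signature = (# positive eigenvalues) - (# negative eigenvalues) = 0

0


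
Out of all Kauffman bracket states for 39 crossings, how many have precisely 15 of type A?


We choose which 15 of 39 crossings get A-smoothings.
C(39, 15) = 39! / (15! * 24!)
= 25140840660

25140840660


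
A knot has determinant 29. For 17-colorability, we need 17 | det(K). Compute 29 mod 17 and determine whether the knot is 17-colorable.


Step 1: A knot is p-colorable if and only if p divides its determinant.
Step 2: Compute 29 mod 17.
29 = 1 * 17 + 12
Step 3: 29 mod 17 = 12
Step 4: The knot is 17-colorable: no

12


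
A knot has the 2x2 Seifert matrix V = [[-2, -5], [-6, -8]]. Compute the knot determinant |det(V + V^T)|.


Step 1: Form V + V^T where V = [[-2, -5], [-6, -8]]
  V^T = [[-2, -6], [-5, -8]]
  V + V^T = [[-4, -11], [-11, -16]]
Step 2: det(V + V^T) = (-4)*(-16) - (-11)*(-11)
  = 64 - 121 = -57
Step 3: Knot determinant = |det(V + V^T)| = |-57| = 57

57


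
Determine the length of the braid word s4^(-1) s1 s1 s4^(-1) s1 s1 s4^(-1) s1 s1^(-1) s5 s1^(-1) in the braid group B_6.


The word length counts the number of generators (including inverses).
Listing each generator: s4^(-1), s1, s1, s4^(-1), s1, s1, s4^(-1), s1, s1^(-1), s5, s1^(-1)
There are 11 generators in this braid word.

11


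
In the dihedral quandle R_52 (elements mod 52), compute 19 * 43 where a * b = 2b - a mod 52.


19 * 43 = 2*43 - 19 mod 52
= 86 - 19 mod 52
= 67 mod 52 = 15

15


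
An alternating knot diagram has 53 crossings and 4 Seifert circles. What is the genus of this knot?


For alternating knots, g = (c - s + 1)/2.
= (53 - 4 + 1)/2
= 50/2 = 25

25


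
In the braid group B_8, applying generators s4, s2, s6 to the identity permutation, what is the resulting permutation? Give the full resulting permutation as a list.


Starting with identity [1, 2, 3, 4, 5, 6, 7, 8].
Apply generators in sequence:
  After s4: [1, 2, 3, 5, 4, 6, 7, 8]
  After s2: [1, 3, 2, 5, 4, 6, 7, 8]
  After s6: [1, 3, 2, 5, 4, 7, 6, 8]
Final permutation: [1, 3, 2, 5, 4, 7, 6, 8]

[1, 3, 2, 5, 4, 7, 6, 8]


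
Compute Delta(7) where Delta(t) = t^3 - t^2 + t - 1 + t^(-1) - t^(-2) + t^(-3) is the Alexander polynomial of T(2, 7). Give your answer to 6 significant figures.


Substituting t = 7 into Delta(t) = t^3 - t^2 + t - 1 + t^(-1) - t^(-2) + t^(-3):
Term values: (343) + (-49) + (7) + (-1) + (0.142857) + (-0.0204082) + (0.00291545)
Sum = 300.1253644
Rounded to 6 significant figures: 300.125

300.125


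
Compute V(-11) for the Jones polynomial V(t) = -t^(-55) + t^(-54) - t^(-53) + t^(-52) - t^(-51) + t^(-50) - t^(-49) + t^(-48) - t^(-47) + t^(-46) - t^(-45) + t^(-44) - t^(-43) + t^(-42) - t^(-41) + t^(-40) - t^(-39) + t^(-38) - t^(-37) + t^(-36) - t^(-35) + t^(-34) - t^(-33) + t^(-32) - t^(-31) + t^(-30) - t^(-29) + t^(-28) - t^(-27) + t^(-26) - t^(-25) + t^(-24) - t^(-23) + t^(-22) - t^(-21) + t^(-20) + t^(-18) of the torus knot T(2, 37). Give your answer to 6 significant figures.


Substituting t = -11 into V(t) = -t^(-55) + t^(-54) - t^(-53) + t^(-52) - t^(-51) + t^(-50) - t^(-49) + t^(-48) - t^(-47) + t^(-46) - t^(-45) + t^(-44) - t^(-43) + t^(-42) - t^(-41) + t^(-40) - t^(-39) + t^(-38) - t^(-37) + t^(-36) - t^(-35) + t^(-34) - t^(-33) + t^(-32) - t^(-31) + t^(-30) - t^(-29) + t^(-28) - t^(-27) + t^(-26) - t^(-25) + t^(-24) - t^(-23) + t^(-22) - t^(-21) + t^(-20) + t^(-18):
  (-)t^(-55) = 5.28935e-58
  (+)t^(-54) = 5.81829e-57
  (-)t^(-53) = 6.40011e-56
  (+)t^(-52) = 7.04013e-55
  (-)t^(-51) = 7.74414e-54
  (+)t^(-50) = 8.51855e-53
  (-)t^(-49) = 9.37041e-52
  (+)t^(-48) = 1.03074e-50
  (-)t^(-47) = 1.13382e-49
  (+)t^(-46) = 1.2472e-48
  (-)t^(-45) = 1.37192e-47
  (+)t^(-44) = 1.50911e-46
  (-)t^(-43) = 1.66002e-45
  (+)t^(-42) = 1.82603e-44
  (-)t^(-41) = 2.00863e-43
  (+)t^(-40) = 2.20949e-42
  (-)t^(-39) = 2.43044e-41
  (+)t^(-38) = 2.67349e-40
  (-)t^(-37) = 2.94083e-39
  (+)t^(-36) = 3.23492e-38
  (-)t^(-35) = 3.55841e-37
  (+)t^(-34) = 3.91425e-36
  (-)t^(-33) = 4.30568e-35
  (+)t^(-32) = 4.73624e-34
  (-)t^(-31) = 5.20987e-33
  (+)t^(-30) = 5.73086e-32
  (-)t^(-29) = 6.30394e-31
  (+)t^(-28) = 6.93433e-30
  (-)t^(-27) = 7.62777e-29
  (+)t^(-26) = 8.39055e-28
  (-)t^(-25) = 9.2296e-27
  (+)t^(-24) = 1.01526e-25
  (-)t^(-23) = 1.11678e-24
  (+)t^(-22) = 1.22846e-23
  (-)t^(-21) = 1.35131e-22
  (+)t^(-20) = 1.48644e-21
  (+)t^(-18) = 1.79859e-19
Sum = (5.28935e-58) + (5.81829e-57) + (6.40011e-56) + (7.04013e-55) + (7.74414e-54) + (8.51855e-53) + (9.37041e-52) + (1.03074e-50) + (1.13382e-49) + (1.2472e-48) + (1.37192e-47) + (1.50911e-46) + (1.66002e-45) + (1.82603e-44) + (2.00863e-43) + (2.20949e-42) + (2.43044e-41) + (2.67349e-40) + (2.94083e-39) + (3.23492e-38) + (3.55841e-37) + (3.91425e-36) + (4.30568e-35) + (4.73624e-34) + (5.20987e-33) + (5.73086e-32) + (6.30394e-31) + (6.93433e-30) + (7.62777e-29) + (8.39055e-28) + (9.2296e-27) + (1.01526e-25) + (1.11678e-24) + (1.22846e-23) + (1.35131e-22) + (1.48644e-21) + (1.79859e-19)
= 1.814938698e-19
Rounded to 6 significant figures: 1.81494e-19

1.81494e-19


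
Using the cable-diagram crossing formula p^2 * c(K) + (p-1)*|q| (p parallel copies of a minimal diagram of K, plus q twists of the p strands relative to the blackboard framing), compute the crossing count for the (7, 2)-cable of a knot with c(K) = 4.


Step 1: Each of the c(K) crossings of the companion diagram becomes p*p = p^2 crossings among the p parallel strands, and each of the |q| twists s_1 s_2 ... s_(p-1) adds (p-1) crossings.
  Crossings = p^2 * c(K) + (p-1)*|q|
Step 2: = 7^2 * 4 + (7-1)*2
Step 3: = 49*4 + 6*2
Step 4: = 196 + 12 = 208

208


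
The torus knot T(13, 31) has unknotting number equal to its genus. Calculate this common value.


For a torus knot T(p,q), both the unknotting number and genus equal (p-1)(q-1)/2.
= (13-1)(31-1)/2
= 12*30/2
= 360/2 = 180

180


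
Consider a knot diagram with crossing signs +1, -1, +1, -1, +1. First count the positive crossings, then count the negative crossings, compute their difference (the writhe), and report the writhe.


Step 1: Count positive crossings (+1).
Positive crossings: 3
Step 2: Count negative crossings (-1).
Negative crossings: 2
Step 3: Writhe = (positive) - (negative)
w = 3 - 2 = 1
Step 4: |w| = 1, and w is positive

1


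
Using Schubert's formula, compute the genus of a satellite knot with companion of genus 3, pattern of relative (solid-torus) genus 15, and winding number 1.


Schubert: g(satellite) = g_rel(pattern) + |winding| * g(companion),
where g_rel(pattern) is the genus of the pattern relative to the solid torus.
= 15 + 1 * 3
= 15 + 3 = 18

18


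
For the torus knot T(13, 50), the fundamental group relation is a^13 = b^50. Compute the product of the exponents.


The relation is a^13 = b^50.
Product of exponents = 13 * 50
= 650

650


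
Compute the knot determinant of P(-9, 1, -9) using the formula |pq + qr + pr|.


Step 1: Compute pq + qr + pr.
pq = (-9)*1 = -9
qr = 1*(-9) = -9
pr = (-9)*(-9) = 81
pq + qr + pr = -9 + (-9) + 81 = 63
Step 2: Take absolute value.
det(P(-9,1,-9)) = |63| = 63

63


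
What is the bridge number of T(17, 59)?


The bridge number of T(p,q) is min(p,q).
min(17, 59) = 17

17


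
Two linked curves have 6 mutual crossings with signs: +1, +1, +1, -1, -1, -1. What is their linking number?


Step 1: Count positive crossings: 3
Step 2: Count negative crossings: 3
Step 3: Sum of signs = 3 - 3 = 0
Step 4: Linking number = sum/2 = 0/2 = 0

0


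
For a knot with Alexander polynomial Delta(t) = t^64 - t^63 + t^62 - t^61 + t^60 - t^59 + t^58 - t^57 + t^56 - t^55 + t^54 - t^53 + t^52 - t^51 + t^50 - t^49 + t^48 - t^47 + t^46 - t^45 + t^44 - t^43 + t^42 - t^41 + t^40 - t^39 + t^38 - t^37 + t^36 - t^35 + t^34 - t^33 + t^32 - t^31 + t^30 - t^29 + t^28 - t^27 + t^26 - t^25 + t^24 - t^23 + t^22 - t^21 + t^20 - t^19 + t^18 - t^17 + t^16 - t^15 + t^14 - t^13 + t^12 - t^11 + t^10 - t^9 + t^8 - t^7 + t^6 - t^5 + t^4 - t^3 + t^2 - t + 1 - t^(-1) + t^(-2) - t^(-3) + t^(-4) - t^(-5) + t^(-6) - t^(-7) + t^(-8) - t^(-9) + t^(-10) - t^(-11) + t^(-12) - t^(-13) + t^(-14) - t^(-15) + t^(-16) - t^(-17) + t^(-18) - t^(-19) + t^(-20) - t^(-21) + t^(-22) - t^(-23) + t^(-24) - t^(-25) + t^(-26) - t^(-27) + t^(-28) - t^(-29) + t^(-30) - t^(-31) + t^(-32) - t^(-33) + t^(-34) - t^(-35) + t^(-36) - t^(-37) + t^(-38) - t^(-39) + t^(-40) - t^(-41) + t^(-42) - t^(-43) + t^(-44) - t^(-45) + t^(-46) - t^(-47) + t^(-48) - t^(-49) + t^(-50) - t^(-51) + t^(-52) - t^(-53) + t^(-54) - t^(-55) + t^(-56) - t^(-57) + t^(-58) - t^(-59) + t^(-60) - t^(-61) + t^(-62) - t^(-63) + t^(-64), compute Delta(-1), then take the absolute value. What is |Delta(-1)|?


Step 1: The polynomial has 129 terms with alternating signs, exponents from 64 down to -64.
Step 2: Substitute t = -1. The i-th term has coefficient (-1)^i and exponent (m-i),
  so its value is (-1)^i * (-1)^(m-i) = (-1)^m = 1 for every i.
Step 3: All 129 terms equal 1, so Delta(-1) = 129 * (1) = 129
Step 4: |Delta(-1)| = 129

129


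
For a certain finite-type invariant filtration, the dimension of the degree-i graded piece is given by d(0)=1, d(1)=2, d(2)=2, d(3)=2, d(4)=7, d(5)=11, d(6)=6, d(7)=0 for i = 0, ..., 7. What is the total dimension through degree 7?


Total dimension = d(0) + d(1) + ... + d(7)
= 1 + 2 + 2 + 2 + 7 + 11 + 6 + 0
= 31

31


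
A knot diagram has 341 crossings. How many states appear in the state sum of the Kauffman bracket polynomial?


Each crossing contributes 2 choices (A-smoothing or B-smoothing).
Total states = 2^341 = 4479489484355608421114884561136888556243290994469299069799978201927583742360321890761754986543214231552

4479489484355608421114884561136888556243290994469299069799978201927583742360321890761754986543214231552


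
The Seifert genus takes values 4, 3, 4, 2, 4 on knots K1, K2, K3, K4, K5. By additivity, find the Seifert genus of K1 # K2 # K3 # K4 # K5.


The Seifert genus is additive under connected sum.
Seifert genus(K1 # K2 # K3 # K4 # K5) = (4) + (3) + (4) + (2) + (4)
= 17

17


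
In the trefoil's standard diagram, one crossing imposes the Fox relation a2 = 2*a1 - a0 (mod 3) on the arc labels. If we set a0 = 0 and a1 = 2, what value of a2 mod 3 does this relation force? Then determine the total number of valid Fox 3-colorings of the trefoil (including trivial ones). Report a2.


Step 1: Apply the given crossing relation 2*a1 - a0 - a2 = 0 (mod 3).
  a2 = 2*a1 - a0 mod 3
  a2 = 2*2 - 0 mod 3
  a2 = 4 - 0 mod 3
  a2 = 4 mod 3 = 1
Step 2: The trefoil has determinant 3.
  Number of Fox p-colorings (p prime) is p^2 if p = 3, else p.
  Since p = 3 divides det = 3, the trefoil is 3-colorable.
  (Indeed for p = 3 any choice of a0, a1 extends to a valid coloring; the trial (a0, a1, a2) = (0, 2, 1) satisfies all three crossing relations.)
  Total colorings = 3^2 = 9
Step 3: a2 = 1, total Fox 3-colorings = 9

1


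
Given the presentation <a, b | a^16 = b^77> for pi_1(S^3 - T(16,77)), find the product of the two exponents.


The relation is a^16 = b^77.
Product of exponents = 16 * 77
= 1232

1232


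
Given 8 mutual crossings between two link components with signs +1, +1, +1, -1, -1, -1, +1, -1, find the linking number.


Step 1: Count positive crossings: 4
Step 2: Count negative crossings: 4
Step 3: Sum of signs = 4 - 4 = 0
Step 4: Linking number = sum/2 = 0/2 = 0

0


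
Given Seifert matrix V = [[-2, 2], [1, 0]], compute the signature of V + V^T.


Step 1: V + V^T = [[-4, 3], [3, 0]]
Step 2: trace = -4, det = -9
Step 3: Discriminant = (-4)^2 - 4*(-9) = 52
Step 4: Eigenvalues: 1.60555, -5.60555
Step 5: Signature = (# positive eigenvalues) - (# negative eigenvalues) = 0

0


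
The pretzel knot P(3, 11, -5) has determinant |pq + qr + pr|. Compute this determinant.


Step 1: Compute pq + qr + pr.
pq = 3*11 = 33
qr = 11*(-5) = -55
pr = 3*(-5) = -15
pq + qr + pr = 33 + (-55) + (-15) = -37
Step 2: Take absolute value.
det(P(3,11,-5)) = |-37| = 37

37


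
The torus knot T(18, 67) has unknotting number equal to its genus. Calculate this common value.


For a torus knot T(p,q), both the unknotting number and genus equal (p-1)(q-1)/2.
= (18-1)(67-1)/2
= 17*66/2
= 1122/2 = 561

561


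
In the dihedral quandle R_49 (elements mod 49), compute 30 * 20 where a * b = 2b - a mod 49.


30 * 20 = 2*20 - 30 mod 49
= 40 - 30 mod 49
= 10 mod 49 = 10

10


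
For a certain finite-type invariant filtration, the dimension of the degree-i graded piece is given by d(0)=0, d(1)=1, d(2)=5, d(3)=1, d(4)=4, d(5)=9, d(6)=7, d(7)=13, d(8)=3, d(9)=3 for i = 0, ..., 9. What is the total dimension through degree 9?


Total dimension = d(0) + d(1) + ... + d(9)
= 0 + 1 + 5 + 1 + 4 + 9 + 7 + 13 + 3 + 3
= 46

46


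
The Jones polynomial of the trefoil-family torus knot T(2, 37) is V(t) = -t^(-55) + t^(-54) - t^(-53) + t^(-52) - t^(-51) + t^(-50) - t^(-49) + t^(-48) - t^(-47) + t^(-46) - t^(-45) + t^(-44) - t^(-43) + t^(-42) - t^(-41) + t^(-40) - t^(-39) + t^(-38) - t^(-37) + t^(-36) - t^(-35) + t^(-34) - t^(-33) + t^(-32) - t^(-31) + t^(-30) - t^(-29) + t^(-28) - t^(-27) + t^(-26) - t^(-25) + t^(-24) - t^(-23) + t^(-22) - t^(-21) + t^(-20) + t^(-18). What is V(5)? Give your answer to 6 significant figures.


Substituting t = 5 into V(t) = -t^(-55) + t^(-54) - t^(-53) + t^(-52) - t^(-51) + t^(-50) - t^(-49) + t^(-48) - t^(-47) + t^(-46) - t^(-45) + t^(-44) - t^(-43) + t^(-42) - t^(-41) + t^(-40) - t^(-39) + t^(-38) - t^(-37) + t^(-36) - t^(-35) + t^(-34) - t^(-33) + t^(-32) - t^(-31) + t^(-30) - t^(-29) + t^(-28) - t^(-27) + t^(-26) - t^(-25) + t^(-24) - t^(-23) + t^(-22) - t^(-21) + t^(-20) + t^(-18):
  (-)t^(-55) = -3.60288e-39
  (+)t^(-54) = 1.80144e-38
  (-)t^(-53) = -9.0072e-38
  (+)t^(-52) = 4.5036e-37
  (-)t^(-51) = -2.2518e-36
  (+)t^(-50) = 1.1259e-35
  (-)t^(-49) = -5.6295e-35
  (+)t^(-48) = 2.81475e-34
  (-)t^(-47) = -1.40737e-33
  (+)t^(-46) = 7.03687e-33
  (-)t^(-45) = -3.51844e-32
  (+)t^(-44) = 1.75922e-31
  (-)t^(-43) = -8.79609e-31
  (+)t^(-42) = 4.39805e-30
  (-)t^(-41) = -2.19902e-29
  (+)t^(-40) = 1.09951e-28
  (-)t^(-39) = -5.49756e-28
  (+)t^(-38) = 2.74878e-27
  (-)t^(-37) = -1.37439e-26
  (+)t^(-36) = 6.87195e-26
  (-)t^(-35) = -3.43597e-25
  (+)t^(-34) = 1.71799e-24
  (-)t^(-33) = -8.58993e-24
  (+)t^(-32) = 4.29497e-23
  (-)t^(-31) = -2.14748e-22
  (+)t^(-30) = 1.07374e-21
  (-)t^(-29) = -5.36871e-21
  (+)t^(-28) = 2.68435e-20
  (-)t^(-27) = -1.34218e-19
  (+)t^(-26) = 6.71089e-19
  (-)t^(-25) = -3.35544e-18
  (+)t^(-24) = 1.67772e-17
  (-)t^(-23) = -8.38861e-17
  (+)t^(-22) = 4.1943e-16
  (-)t^(-21) = -2.09715e-15
  (+)t^(-20) = 1.04858e-14
  (+)t^(-18) = 2.62144e-13
Sum = (-3.60288e-39) + (1.80144e-38) + (-9.0072e-38) + (4.5036e-37) + (-2.2518e-36) + (1.1259e-35) + (-5.6295e-35) + (2.81475e-34) + (-1.40737e-33) + (7.03687e-33) + (-3.51844e-32) + (1.75922e-31) + (-8.79609e-31) + (4.39805e-30) + (-2.19902e-29) + (1.09951e-28) + (-5.49756e-28) + (2.74878e-27) + (-1.37439e-26) + (6.87195e-26) + (-3.43597e-25) + (1.71799e-24) + (-8.58993e-24) + (4.29497e-23) + (-2.14748e-22) + (1.07374e-21) + (-5.36871e-21) + (2.68435e-20) + (-1.34218e-19) + (6.71089e-19) + (-3.35544e-18) + (1.67772e-17) + (-8.38861e-17) + (4.1943e-16) + (-2.09715e-15) + (1.04858e-14) + (2.62144e-13)
= 2.708821333e-13
Rounded to 6 significant figures: 2.70882e-13

2.70882e-13


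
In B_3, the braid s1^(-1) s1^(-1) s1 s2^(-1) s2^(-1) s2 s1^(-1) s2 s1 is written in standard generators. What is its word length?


The word length counts the number of generators (including inverses).
Listing each generator: s1^(-1), s1^(-1), s1, s2^(-1), s2^(-1), s2, s1^(-1), s2, s1
There are 9 generators in this braid word.

9


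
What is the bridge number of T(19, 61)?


The bridge number of T(p,q) is min(p,q).
min(19, 61) = 19

19


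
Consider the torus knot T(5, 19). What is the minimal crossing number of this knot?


For a torus knot T(p, q) with gcd(p,q)=1,
the crossing number is min(p*(q-1), q*(p-1)).
p*(q-1) = 5*18 = 90
q*(p-1) = 19*4 = 76
min(90, 76) = 76

76


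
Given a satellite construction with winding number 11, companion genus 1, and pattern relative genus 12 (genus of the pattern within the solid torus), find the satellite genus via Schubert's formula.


Schubert: g(satellite) = g_rel(pattern) + |winding| * g(companion),
where g_rel(pattern) is the genus of the pattern relative to the solid torus.
= 12 + 11 * 1
= 12 + 11 = 23

23


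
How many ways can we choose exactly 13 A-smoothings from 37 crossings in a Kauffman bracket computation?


We choose which 13 of 37 crossings get A-smoothings.
C(37, 13) = 37! / (13! * 24!)
= 3562467300

3562467300


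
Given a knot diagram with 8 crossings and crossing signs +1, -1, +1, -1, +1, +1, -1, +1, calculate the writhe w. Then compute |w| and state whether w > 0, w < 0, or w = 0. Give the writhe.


Step 1: Count positive crossings (+1).
Positive crossings: 5
Step 2: Count negative crossings (-1).
Negative crossings: 3
Step 3: Writhe = (positive) - (negative)
w = 5 - 3 = 2
Step 4: |w| = 2, and w is positive

2


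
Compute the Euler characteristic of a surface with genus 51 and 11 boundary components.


chi = 2 - 2g - b
= 2 - 2*51 - 11
= 2 - 102 - 11 = -111

-111


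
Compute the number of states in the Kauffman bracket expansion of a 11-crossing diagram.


Each crossing contributes 2 choices (A-smoothing or B-smoothing).
Total states = 2^11 = 2048

2048


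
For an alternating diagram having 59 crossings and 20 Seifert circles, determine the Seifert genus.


For alternating knots, g = (c - s + 1)/2.
= (59 - 20 + 1)/2
= 40/2 = 20

20


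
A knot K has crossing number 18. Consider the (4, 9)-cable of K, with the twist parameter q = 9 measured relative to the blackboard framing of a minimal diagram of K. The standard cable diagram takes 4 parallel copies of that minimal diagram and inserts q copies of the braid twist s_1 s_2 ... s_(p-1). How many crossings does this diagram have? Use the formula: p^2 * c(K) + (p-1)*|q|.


Step 1: Each of the c(K) crossings of the companion diagram becomes p*p = p^2 crossings among the p parallel strands, and each of the |q| twists s_1 s_2 ... s_(p-1) adds (p-1) crossings.
  Crossings = p^2 * c(K) + (p-1)*|q|
Step 2: = 4^2 * 18 + (4-1)*9
Step 3: = 16*18 + 3*9
Step 4: = 288 + 27 = 315

315


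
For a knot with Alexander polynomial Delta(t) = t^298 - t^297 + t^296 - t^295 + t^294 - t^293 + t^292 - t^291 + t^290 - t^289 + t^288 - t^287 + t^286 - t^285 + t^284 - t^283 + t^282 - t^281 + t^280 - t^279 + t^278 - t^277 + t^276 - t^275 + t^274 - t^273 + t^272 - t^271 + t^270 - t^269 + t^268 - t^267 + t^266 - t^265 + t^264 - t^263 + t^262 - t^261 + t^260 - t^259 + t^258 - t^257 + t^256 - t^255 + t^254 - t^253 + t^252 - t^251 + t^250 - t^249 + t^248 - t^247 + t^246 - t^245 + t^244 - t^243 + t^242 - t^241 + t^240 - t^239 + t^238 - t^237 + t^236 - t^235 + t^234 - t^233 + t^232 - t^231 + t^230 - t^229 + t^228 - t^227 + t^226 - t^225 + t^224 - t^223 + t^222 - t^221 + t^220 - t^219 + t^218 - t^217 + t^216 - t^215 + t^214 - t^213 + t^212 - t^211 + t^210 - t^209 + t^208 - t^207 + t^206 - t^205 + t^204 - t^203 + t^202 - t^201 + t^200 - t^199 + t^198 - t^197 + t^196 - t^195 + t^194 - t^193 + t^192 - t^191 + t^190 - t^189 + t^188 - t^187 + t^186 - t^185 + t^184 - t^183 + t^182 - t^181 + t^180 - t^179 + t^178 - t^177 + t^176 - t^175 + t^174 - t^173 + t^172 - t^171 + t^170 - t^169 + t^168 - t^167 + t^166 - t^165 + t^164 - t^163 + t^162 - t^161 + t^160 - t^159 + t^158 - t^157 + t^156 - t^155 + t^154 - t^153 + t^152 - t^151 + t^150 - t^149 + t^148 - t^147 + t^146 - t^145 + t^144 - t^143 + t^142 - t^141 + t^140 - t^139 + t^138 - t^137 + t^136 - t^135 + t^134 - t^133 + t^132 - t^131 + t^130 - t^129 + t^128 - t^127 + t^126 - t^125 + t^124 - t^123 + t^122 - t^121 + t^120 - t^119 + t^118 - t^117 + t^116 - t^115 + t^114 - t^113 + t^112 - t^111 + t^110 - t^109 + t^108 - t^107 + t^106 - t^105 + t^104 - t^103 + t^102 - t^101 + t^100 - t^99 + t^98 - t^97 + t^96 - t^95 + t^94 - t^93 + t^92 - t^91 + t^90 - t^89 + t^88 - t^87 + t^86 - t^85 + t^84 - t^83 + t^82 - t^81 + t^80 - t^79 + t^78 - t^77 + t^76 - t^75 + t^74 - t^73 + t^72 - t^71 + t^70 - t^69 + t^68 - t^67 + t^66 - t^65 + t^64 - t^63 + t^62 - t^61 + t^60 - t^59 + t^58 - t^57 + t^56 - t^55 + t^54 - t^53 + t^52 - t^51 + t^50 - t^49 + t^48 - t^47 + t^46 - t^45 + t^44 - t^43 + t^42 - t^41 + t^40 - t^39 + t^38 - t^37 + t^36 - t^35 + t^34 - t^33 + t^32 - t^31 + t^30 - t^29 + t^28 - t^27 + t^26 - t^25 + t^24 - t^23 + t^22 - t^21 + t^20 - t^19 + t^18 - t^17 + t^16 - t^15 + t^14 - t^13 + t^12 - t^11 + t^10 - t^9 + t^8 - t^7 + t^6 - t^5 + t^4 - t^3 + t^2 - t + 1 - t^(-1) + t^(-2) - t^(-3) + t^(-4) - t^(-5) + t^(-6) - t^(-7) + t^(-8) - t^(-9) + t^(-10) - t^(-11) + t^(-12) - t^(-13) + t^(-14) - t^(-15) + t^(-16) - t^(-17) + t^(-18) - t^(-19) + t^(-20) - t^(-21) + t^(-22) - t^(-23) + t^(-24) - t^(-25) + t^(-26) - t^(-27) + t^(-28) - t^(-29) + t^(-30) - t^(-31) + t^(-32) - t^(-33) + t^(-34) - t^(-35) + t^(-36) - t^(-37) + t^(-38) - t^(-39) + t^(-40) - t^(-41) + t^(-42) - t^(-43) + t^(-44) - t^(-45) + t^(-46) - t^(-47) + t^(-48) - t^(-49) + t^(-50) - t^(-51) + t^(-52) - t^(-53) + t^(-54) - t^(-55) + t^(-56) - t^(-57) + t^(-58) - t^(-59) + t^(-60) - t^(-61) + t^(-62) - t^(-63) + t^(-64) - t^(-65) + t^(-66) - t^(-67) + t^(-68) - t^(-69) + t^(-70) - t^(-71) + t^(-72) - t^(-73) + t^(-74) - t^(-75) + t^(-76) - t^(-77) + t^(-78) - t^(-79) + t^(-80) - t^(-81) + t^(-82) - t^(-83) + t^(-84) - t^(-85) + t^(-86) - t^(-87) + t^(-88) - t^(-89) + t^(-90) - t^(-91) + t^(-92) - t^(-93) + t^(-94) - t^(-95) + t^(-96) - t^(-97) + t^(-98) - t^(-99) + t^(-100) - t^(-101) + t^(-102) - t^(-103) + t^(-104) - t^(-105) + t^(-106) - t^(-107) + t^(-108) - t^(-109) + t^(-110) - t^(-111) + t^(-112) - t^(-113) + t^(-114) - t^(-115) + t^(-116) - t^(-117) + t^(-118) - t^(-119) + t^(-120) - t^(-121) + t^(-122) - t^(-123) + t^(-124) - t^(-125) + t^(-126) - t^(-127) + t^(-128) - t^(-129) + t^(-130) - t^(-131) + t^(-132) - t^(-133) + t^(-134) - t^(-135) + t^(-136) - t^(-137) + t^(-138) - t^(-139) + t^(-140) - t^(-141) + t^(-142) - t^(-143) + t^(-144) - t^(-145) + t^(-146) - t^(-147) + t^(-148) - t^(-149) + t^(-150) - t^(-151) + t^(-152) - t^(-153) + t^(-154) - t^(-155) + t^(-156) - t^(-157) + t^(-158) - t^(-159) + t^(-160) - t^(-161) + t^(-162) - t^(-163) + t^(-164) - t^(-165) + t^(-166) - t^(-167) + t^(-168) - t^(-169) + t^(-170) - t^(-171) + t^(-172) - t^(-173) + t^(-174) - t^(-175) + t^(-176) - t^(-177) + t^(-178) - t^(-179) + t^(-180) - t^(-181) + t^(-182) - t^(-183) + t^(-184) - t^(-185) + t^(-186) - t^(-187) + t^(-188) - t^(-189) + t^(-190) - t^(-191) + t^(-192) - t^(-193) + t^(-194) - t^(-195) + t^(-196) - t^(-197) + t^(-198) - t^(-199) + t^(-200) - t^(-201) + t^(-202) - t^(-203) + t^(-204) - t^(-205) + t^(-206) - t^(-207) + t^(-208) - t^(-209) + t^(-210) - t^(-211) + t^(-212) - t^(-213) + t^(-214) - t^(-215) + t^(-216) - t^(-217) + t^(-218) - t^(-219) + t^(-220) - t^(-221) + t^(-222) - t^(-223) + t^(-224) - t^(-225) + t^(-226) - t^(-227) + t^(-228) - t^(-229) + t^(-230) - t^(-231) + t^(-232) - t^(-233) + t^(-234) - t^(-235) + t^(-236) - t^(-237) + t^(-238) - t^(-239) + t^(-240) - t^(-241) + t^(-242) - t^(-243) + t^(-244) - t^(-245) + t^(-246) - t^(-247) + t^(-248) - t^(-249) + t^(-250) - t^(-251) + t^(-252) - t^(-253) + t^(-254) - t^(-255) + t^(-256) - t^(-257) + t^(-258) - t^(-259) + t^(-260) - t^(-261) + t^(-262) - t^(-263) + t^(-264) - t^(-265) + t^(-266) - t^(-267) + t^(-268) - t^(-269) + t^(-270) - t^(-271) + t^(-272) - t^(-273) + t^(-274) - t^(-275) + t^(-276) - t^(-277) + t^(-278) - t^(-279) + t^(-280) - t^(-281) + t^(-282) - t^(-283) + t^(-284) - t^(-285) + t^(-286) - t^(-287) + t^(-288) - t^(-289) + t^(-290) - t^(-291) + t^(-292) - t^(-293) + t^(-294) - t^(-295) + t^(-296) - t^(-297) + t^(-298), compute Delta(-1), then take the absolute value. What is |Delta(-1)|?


Step 1: The polynomial has 597 terms with alternating signs, exponents from 298 down to -298.
Step 2: Substitute t = -1. The i-th term has coefficient (-1)^i and exponent (m-i),
  so its value is (-1)^i * (-1)^(m-i) = (-1)^m = 1 for every i.
Step 3: All 597 terms equal 1, so Delta(-1) = 597 * (1) = 597
Step 4: |Delta(-1)| = 597

597


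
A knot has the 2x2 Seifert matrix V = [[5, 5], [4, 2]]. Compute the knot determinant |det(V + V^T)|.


Step 1: Form V + V^T where V = [[5, 5], [4, 2]]
  V^T = [[5, 4], [5, 2]]
  V + V^T = [[10, 9], [9, 4]]
Step 2: det(V + V^T) = 10*4 - 9*9
  = 40 - 81 = -41
Step 3: Knot determinant = |det(V + V^T)| = |-41| = 41

41


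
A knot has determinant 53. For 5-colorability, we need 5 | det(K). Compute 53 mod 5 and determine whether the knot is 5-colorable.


Step 1: A knot is p-colorable if and only if p divides its determinant.
Step 2: Compute 53 mod 5.
53 = 10 * 5 + 3
Step 3: 53 mod 5 = 3
Step 4: The knot is 5-colorable: no

3


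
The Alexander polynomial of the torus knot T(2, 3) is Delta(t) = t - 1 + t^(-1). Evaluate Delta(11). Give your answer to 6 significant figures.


Substituting t = 11 into Delta(t) = t - 1 + t^(-1):
Term values: (11) + (-1) + (0.0909091)
Sum = 10.09090909
Rounded to 6 significant figures: 10.0909

10.0909


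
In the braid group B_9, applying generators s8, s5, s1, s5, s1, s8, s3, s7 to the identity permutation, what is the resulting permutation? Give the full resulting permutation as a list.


Starting with identity [1, 2, 3, 4, 5, 6, 7, 8, 9].
Apply generators in sequence:
  After s8: [1, 2, 3, 4, 5, 6, 7, 9, 8]
  After s5: [1, 2, 3, 4, 6, 5, 7, 9, 8]
  After s1: [2, 1, 3, 4, 6, 5, 7, 9, 8]
  After s5: [2, 1, 3, 4, 5, 6, 7, 9, 8]
  After s1: [1, 2, 3, 4, 5, 6, 7, 9, 8]
  After s8: [1, 2, 3, 4, 5, 6, 7, 8, 9]
  After s3: [1, 2, 4, 3, 5, 6, 7, 8, 9]
  After s7: [1, 2, 4, 3, 5, 6, 8, 7, 9]
Final permutation: [1, 2, 4, 3, 5, 6, 8, 7, 9]

[1, 2, 4, 3, 5, 6, 8, 7, 9]


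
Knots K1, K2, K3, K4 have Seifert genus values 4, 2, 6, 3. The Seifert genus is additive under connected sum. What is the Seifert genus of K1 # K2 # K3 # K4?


The Seifert genus is additive under connected sum.
Seifert genus(K1 # K2 # K3 # K4) = (4) + (2) + (6) + (3)
= 15

15


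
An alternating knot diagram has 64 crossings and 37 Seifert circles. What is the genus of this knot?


For alternating knots, g = (c - s + 1)/2.
= (64 - 37 + 1)/2
= 28/2 = 14

14


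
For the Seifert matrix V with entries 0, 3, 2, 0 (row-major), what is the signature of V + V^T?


Step 1: V + V^T = [[0, 5], [5, 0]]
Step 2: trace = 0, det = -25
Step 3: Discriminant = 0^2 - 4*(-25) = 100
Step 4: Eigenvalues: 5, -5
Step 5: Signature = (# positive eigenvalues) - (# negative eigenvalues) = 0

0


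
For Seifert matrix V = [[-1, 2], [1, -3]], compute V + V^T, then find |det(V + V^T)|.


Step 1: Form V + V^T where V = [[-1, 2], [1, -3]]
  V^T = [[-1, 1], [2, -3]]
  V + V^T = [[-2, 3], [3, -6]]
Step 2: det(V + V^T) = (-2)*(-6) - 3*3
  = 12 - 9 = 3
Step 3: Knot determinant = |det(V + V^T)| = |3| = 3

3


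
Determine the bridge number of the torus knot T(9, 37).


The bridge number of T(p,q) is min(p,q).
min(9, 37) = 9

9


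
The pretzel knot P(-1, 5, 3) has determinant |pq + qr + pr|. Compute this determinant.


Step 1: Compute pq + qr + pr.
pq = (-1)*5 = -5
qr = 5*3 = 15
pr = (-1)*3 = -3
pq + qr + pr = -5 + 15 + (-3) = 7
Step 2: Take absolute value.
det(P(-1,5,3)) = |7| = 7

7


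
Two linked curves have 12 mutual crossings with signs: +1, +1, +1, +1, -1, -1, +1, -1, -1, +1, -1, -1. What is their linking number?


Step 1: Count positive crossings: 6
Step 2: Count negative crossings: 6
Step 3: Sum of signs = 6 - 6 = 0
Step 4: Linking number = sum/2 = 0/2 = 0

0


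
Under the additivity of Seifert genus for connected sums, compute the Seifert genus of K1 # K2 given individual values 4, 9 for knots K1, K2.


The Seifert genus is additive under connected sum.
Seifert genus(K1 # K2) = (4) + (9)
= 13

13


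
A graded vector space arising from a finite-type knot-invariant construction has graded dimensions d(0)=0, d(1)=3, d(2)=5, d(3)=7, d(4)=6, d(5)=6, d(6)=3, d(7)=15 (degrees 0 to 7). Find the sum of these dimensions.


Total dimension = d(0) + d(1) + ... + d(7)
= 0 + 3 + 5 + 7 + 6 + 6 + 3 + 15
= 45

45


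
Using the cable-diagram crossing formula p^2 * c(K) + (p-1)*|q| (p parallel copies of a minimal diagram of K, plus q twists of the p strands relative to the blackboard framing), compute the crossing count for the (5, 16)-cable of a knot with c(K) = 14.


Step 1: Each of the c(K) crossings of the companion diagram becomes p*p = p^2 crossings among the p parallel strands, and each of the |q| twists s_1 s_2 ... s_(p-1) adds (p-1) crossings.
  Crossings = p^2 * c(K) + (p-1)*|q|
Step 2: = 5^2 * 14 + (5-1)*16
Step 3: = 25*14 + 4*16
Step 4: = 350 + 64 = 414

414


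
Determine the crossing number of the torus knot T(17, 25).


For a torus knot T(p, q) with gcd(p,q)=1,
the crossing number is min(p*(q-1), q*(p-1)).
p*(q-1) = 17*24 = 408
q*(p-1) = 25*16 = 400
min(408, 400) = 400

400


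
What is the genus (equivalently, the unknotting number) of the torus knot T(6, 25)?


For a torus knot T(p,q), both the unknotting number and genus equal (p-1)(q-1)/2.
= (6-1)(25-1)/2
= 5*24/2
= 120/2 = 60

60


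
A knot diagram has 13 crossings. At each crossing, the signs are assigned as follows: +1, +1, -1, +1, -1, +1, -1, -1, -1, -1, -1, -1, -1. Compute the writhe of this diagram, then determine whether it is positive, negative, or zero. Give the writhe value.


Step 1: Count positive crossings (+1).
Positive crossings: 4
Step 2: Count negative crossings (-1).
Negative crossings: 9
Step 3: Writhe = (positive) - (negative)
w = 4 - 9 = -5
Step 4: |w| = 5, and w is negative

-5


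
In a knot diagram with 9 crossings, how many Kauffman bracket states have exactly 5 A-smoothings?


We choose which 5 of 9 crossings get A-smoothings.
C(9, 5) = 9! / (5! * 4!)
= 126

126


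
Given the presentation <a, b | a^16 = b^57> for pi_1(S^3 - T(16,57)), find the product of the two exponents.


The relation is a^16 = b^57.
Product of exponents = 16 * 57
= 912

912


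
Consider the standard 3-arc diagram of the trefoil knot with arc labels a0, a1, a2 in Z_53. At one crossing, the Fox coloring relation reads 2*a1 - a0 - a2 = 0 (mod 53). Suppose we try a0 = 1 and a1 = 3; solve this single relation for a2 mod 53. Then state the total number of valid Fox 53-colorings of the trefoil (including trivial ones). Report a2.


Step 1: Apply the given crossing relation 2*a1 - a0 - a2 = 0 (mod 53).
  a2 = 2*a1 - a0 mod 53
  a2 = 2*3 - 1 mod 53
  a2 = 6 - 1 mod 53
  a2 = 5 mod 53 = 5
Step 2: The trefoil has determinant 3.
  Number of Fox p-colorings (p prime) is p^2 if p = 3, else p.
  Since 53 does not divide 3, only trivial (constant) colorings exist.
  (So the trial a0 = 1, a1 = 3 with a0 != a1 does NOT extend to a valid coloring of the whole trefoil: the other two crossing relations require 3*(a1 - a0) = 0 (mod 53), which fails.)
  Total colorings = 53
Step 3: a2 = 5, total Fox 53-colorings = 53

5


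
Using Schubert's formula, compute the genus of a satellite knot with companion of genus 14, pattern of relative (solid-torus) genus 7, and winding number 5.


Schubert: g(satellite) = g_rel(pattern) + |winding| * g(companion),
where g_rel(pattern) is the genus of the pattern relative to the solid torus.
= 7 + 5 * 14
= 7 + 70 = 77

77


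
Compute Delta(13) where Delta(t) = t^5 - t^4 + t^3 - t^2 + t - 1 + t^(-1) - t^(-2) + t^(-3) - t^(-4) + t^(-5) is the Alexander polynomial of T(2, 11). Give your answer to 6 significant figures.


Substituting t = 13 into Delta(t) = t^5 - t^4 + t^3 - t^2 + t - 1 + t^(-1) - t^(-2) + t^(-3) - t^(-4) + t^(-5):
Term values: (371293) + (-28561) + (2197) + (-169) + (13) + (-1) + (0.0769231) + (-0.00591716) + (0.000455166) + (-3.50128e-05) + (2.69329e-06)
Sum = 344772.0714
Rounded to 6 significant figures: 344772

344772


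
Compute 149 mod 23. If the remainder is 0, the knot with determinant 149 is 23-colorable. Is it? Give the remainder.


Step 1: A knot is p-colorable if and only if p divides its determinant.
Step 2: Compute 149 mod 23.
149 = 6 * 23 + 11
Step 3: 149 mod 23 = 11
Step 4: The knot is 23-colorable: no

11


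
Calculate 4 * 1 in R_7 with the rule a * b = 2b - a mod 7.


4 * 1 = 2*1 - 4 mod 7
= 2 - 4 mod 7
= -2 mod 7 = 5

5


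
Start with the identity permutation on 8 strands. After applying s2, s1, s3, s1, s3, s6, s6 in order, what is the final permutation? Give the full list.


Starting with identity [1, 2, 3, 4, 5, 6, 7, 8].
Apply generators in sequence:
  After s2: [1, 3, 2, 4, 5, 6, 7, 8]
  After s1: [3, 1, 2, 4, 5, 6, 7, 8]
  After s3: [3, 1, 4, 2, 5, 6, 7, 8]
  After s1: [1, 3, 4, 2, 5, 6, 7, 8]
  After s3: [1, 3, 2, 4, 5, 6, 7, 8]
  After s6: [1, 3, 2, 4, 5, 7, 6, 8]
  After s6: [1, 3, 2, 4, 5, 6, 7, 8]
Final permutation: [1, 3, 2, 4, 5, 6, 7, 8]

[1, 3, 2, 4, 5, 6, 7, 8]


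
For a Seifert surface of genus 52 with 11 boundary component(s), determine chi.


chi = 2 - 2g - b
= 2 - 2*52 - 11
= 2 - 104 - 11 = -113

-113


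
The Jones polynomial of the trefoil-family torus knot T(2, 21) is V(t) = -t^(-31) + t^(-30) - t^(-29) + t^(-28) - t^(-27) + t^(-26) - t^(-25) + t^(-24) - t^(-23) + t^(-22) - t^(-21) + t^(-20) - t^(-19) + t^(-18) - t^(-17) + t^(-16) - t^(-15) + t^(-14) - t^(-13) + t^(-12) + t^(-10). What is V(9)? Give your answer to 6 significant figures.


Substituting t = 9 into V(t) = -t^(-31) + t^(-30) - t^(-29) + t^(-28) - t^(-27) + t^(-26) - t^(-25) + t^(-24) - t^(-23) + t^(-22) - t^(-21) + t^(-20) - t^(-19) + t^(-18) - t^(-17) + t^(-16) - t^(-15) + t^(-14) - t^(-13) + t^(-12) + t^(-10):
  (-)t^(-31) = -2.62109e-30
  (+)t^(-30) = 2.35898e-29
  (-)t^(-29) = -2.12308e-28
  (+)t^(-28) = 1.91078e-27
  (-)t^(-27) = -1.7197e-26
  (+)t^(-26) = 1.54773e-25
  (-)t^(-25) = -1.39296e-24
  (+)t^(-24) = 1.25366e-23
  (-)t^(-23) = -1.12829e-22
  (+)t^(-22) = 1.01546e-21
  (-)t^(-21) = -9.13918e-21
  (+)t^(-20) = 8.22526e-20
  (-)t^(-19) = -7.40274e-19
  (+)t^(-18) = 6.66246e-18
  (-)t^(-17) = -5.99622e-17
  (+)t^(-16) = 5.3966e-16
  (-)t^(-15) = -4.85694e-15
  (+)t^(-14) = 4.37124e-14
  (-)t^(-13) = -3.93412e-13
  (+)t^(-12) = 3.54071e-12
  (+)t^(-10) = 2.86797e-10
Sum = (-2.62109e-30) + (2.35898e-29) + (-2.12308e-28) + (1.91078e-27) + (-1.7197e-26) + (1.54773e-25) + (-1.39296e-24) + (1.25366e-23) + (-1.12829e-22) + (1.01546e-21) + (-9.13918e-21) + (8.22526e-20) + (-7.40274e-19) + (6.66246e-18) + (-5.99622e-17) + (5.3966e-16) + (-4.85694e-15) + (4.37124e-14) + (-3.93412e-13) + (3.54071e-12) + (2.86797e-10)
= 2.899838346e-10
Rounded to 6 significant figures: 2.89984e-10

2.89984e-10


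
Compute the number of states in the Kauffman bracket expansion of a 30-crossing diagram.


Each crossing contributes 2 choices (A-smoothing or B-smoothing).
Total states = 2^30 = 1073741824

1073741824


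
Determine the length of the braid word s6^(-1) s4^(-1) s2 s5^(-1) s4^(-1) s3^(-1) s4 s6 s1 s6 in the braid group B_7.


The word length counts the number of generators (including inverses).
Listing each generator: s6^(-1), s4^(-1), s2, s5^(-1), s4^(-1), s3^(-1), s4, s6, s1, s6
There are 10 generators in this braid word.

10


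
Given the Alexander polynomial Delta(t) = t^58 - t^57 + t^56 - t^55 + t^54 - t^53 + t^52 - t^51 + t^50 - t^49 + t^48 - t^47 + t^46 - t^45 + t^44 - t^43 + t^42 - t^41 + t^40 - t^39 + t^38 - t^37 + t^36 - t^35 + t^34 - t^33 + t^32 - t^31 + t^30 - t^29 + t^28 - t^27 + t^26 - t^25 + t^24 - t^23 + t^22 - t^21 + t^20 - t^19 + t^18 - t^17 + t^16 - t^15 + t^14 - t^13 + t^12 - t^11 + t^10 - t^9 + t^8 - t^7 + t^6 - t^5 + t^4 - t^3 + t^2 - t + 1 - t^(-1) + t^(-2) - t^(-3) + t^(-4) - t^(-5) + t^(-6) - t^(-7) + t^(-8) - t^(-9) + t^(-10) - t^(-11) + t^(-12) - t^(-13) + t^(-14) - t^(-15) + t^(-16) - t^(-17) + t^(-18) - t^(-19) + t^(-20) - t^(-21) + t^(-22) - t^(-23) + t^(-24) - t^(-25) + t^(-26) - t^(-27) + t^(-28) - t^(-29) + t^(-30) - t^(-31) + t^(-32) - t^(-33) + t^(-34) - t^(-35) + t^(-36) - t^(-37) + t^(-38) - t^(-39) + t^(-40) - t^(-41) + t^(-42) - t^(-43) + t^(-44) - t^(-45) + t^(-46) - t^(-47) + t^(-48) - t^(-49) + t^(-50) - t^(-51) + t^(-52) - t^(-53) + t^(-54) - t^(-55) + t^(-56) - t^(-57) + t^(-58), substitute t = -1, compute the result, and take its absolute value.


Step 1: The polynomial has 117 terms with alternating signs, exponents from 58 down to -58.
Step 2: Substitute t = -1. The i-th term has coefficient (-1)^i and exponent (m-i),
  so its value is (-1)^i * (-1)^(m-i) = (-1)^m = 1 for every i.
Step 3: All 117 terms equal 1, so Delta(-1) = 117 * (1) = 117
Step 4: |Delta(-1)| = 117

117


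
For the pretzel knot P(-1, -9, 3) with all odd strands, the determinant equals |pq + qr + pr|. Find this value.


Step 1: Compute pq + qr + pr.
pq = (-1)*(-9) = 9
qr = (-9)*3 = -27
pr = (-1)*3 = -3
pq + qr + pr = 9 + (-27) + (-3) = -21
Step 2: Take absolute value.
det(P(-1,-9,3)) = |-21| = 21

21


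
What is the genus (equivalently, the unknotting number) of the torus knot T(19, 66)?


For a torus knot T(p,q), both the unknotting number and genus equal (p-1)(q-1)/2.
= (19-1)(66-1)/2
= 18*65/2
= 1170/2 = 585

585


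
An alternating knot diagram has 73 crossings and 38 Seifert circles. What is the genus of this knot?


For alternating knots, g = (c - s + 1)/2.
= (73 - 38 + 1)/2
= 36/2 = 18

18


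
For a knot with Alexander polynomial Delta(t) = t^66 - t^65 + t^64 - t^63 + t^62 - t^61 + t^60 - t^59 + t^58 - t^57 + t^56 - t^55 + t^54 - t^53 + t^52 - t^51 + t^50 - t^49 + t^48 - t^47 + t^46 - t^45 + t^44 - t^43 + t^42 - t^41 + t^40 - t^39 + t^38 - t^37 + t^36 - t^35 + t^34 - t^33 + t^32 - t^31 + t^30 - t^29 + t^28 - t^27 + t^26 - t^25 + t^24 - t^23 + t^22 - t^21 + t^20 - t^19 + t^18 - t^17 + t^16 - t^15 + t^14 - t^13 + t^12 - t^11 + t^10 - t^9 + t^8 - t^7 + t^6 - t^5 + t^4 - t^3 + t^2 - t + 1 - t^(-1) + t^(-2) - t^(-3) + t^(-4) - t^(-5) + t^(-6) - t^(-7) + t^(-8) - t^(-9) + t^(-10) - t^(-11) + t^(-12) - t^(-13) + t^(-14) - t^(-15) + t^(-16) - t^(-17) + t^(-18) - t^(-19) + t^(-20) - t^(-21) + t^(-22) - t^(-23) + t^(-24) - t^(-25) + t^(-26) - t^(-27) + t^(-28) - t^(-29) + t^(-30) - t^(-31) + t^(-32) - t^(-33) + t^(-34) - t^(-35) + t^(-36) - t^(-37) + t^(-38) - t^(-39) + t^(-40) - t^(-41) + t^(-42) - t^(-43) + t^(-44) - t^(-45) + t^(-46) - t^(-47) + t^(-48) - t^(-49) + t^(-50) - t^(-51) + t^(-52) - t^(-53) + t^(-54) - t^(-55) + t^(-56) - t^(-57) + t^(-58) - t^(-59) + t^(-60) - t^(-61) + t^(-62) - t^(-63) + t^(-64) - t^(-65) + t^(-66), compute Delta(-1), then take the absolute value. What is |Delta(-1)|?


Step 1: The polynomial has 133 terms with alternating signs, exponents from 66 down to -66.
Step 2: Substitute t = -1. The i-th term has coefficient (-1)^i and exponent (m-i),
  so its value is (-1)^i * (-1)^(m-i) = (-1)^m = 1 for every i.
Step 3: All 133 terms equal 1, so Delta(-1) = 133 * (1) = 133
Step 4: |Delta(-1)| = 133

133
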